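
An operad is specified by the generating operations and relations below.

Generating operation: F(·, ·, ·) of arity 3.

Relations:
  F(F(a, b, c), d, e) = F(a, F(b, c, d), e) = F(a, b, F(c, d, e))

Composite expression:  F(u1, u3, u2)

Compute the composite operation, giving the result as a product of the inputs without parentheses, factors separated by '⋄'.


u1 ⋄ u3 ⋄ u2

Under associativity of F, the answer is the u's in reading order.
F(u1, u3, u2) flattens to u1 ⋄ u3 ⋄ u2


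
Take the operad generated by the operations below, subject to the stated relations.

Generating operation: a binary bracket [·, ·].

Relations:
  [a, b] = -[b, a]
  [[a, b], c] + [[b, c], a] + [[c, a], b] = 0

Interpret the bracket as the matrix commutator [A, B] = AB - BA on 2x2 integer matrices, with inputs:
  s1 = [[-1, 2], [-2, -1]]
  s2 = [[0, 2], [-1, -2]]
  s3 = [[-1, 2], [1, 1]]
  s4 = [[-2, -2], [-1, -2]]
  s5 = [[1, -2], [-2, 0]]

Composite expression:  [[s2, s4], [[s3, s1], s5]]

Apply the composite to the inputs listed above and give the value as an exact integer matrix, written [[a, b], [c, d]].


[[56, -224], [-224, -56]]


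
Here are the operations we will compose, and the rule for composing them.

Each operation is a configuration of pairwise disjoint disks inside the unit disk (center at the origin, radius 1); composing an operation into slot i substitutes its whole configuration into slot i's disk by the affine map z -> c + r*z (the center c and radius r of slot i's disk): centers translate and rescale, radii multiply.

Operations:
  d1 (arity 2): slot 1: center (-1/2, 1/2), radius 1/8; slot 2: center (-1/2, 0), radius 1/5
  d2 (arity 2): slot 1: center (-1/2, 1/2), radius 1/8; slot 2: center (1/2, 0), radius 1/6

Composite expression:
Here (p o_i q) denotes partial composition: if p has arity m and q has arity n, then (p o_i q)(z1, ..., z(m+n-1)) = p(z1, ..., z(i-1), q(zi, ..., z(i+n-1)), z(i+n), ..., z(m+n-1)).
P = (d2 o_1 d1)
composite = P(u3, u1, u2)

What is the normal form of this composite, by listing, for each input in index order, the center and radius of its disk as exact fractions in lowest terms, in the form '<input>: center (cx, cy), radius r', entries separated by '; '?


Affine substitution under d2: radii multiply and u-centers shift.
input u3: composing its 2 substitution steps yields center (-9/16, 9/16), radius 1/64
input u1: composing its 2 substitution steps yields center (-9/16, 1/2), radius 1/40
input u2: composing its 1 substitution step yields center (1/2, 0), radius 1/6

u1: center (-9/16, 1/2), radius 1/40; u2: center (1/2, 0), radius 1/6; u3: center (-9/16, 9/16), radius 1/64


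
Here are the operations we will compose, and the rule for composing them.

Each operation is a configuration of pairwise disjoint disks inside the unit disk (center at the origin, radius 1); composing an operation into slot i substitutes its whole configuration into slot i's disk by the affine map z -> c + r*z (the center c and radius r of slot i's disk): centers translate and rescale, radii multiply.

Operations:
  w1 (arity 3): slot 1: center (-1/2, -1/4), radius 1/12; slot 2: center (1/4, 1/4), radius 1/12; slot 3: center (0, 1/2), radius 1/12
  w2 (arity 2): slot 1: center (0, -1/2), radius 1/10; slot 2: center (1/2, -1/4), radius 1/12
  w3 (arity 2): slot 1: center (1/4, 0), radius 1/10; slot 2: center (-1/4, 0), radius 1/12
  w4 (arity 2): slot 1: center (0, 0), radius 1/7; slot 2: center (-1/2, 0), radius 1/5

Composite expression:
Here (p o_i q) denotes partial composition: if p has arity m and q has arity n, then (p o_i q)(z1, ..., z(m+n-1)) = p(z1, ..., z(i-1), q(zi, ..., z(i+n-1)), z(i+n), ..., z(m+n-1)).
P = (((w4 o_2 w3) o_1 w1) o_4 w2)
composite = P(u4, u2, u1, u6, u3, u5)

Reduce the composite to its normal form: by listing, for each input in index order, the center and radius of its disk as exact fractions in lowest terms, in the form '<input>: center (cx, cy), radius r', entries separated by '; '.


Affine substitution under w4: radii multiply and u-centers shift.
u4 passes through 2 substitutions, ending at center (-1/14, -1/28), radius 1/84
u2 passes through 2 substitutions, ending at center (1/28, 1/28), radius 1/84
u1 passes through 2 substitutions, ending at center (0, 1/14), radius 1/84
u6 passes through 3 substitutions, ending at center (-9/20, -1/100), radius 1/500
u3 passes through 3 substitutions, ending at center (-11/25, -1/200), radius 1/600
u5 passes through 2 substitutions, ending at center (-11/20, 0), radius 1/60

u1: center (0, 1/14), radius 1/84; u2: center (1/28, 1/28), radius 1/84; u3: center (-11/25, -1/200), radius 1/600; u4: center (-1/14, -1/28), radius 1/84; u5: center (-11/20, 0), radius 1/60; u6: center (-9/20, -1/100), radius 1/500


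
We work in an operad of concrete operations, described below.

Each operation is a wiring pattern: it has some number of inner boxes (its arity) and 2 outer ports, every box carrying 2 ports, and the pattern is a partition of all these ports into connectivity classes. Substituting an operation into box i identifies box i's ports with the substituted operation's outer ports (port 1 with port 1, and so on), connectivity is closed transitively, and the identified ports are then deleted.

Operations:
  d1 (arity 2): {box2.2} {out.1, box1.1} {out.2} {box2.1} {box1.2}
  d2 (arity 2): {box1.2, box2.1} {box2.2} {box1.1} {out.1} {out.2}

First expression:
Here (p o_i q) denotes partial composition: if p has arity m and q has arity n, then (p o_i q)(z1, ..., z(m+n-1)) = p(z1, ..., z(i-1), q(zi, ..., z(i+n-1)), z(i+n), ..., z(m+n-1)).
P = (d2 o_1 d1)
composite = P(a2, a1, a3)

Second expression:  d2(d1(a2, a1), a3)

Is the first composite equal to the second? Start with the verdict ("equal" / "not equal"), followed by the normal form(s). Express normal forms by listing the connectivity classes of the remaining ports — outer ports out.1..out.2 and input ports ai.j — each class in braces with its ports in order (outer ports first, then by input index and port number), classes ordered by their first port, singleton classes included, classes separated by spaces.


equal; the common form is {out.1} {out.2} {a1.1} {a1.2} {a2.1} {a2.2} {a3.1} {a3.2}

Normal form of the first expression: {out.1} {out.2} {a1.1} {a1.2} {a2.1} {a2.2} {a3.1} {a3.2}
Normal form of the second expression: {out.1} {out.2} {a1.1} {a1.2} {a2.1} {a2.2} {a3.1} {a3.2}
Same normal form: equal.


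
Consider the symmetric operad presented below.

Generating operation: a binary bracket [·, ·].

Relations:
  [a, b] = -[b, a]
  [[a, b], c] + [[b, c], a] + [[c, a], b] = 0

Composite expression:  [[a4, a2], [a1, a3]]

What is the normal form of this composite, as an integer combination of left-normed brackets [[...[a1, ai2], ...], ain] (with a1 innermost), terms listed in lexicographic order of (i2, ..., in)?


A multilinear Lie element is pinned by a1-initial words (a1 innermost).
Composite bracket: [[a4, a2], [a1, a3]]
Full expansion: 8 signed words from ab - ba (2^3 = 8).
Only words starting with a1 matter:
  sign of a1a3a2a4 is +1, so it contributes +[[[a1, a3], a2], a4]
  sign of a1a3a4a2 is -1, so it contributes -[[[a1, a3], a4], a2]

[[[a1, a3], a2], a4] - [[[a1, a3], a4], a2]


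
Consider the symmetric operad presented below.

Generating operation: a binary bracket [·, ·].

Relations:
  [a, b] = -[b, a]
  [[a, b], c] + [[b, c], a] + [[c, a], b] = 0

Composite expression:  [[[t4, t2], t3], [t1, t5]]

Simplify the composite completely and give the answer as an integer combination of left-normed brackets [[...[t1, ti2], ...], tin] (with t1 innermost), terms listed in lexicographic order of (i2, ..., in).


[[[[t1, t5], t2], t4], t3] - [[[[t1, t5], t3], t2], t4] + [[[[t1, t5], t3], t4], t2] - [[[[t1, t5], t4], t2], t3]

Left-normed coefficients sit on the t1-initial expansion words.
Composite bracket: [[[t4, t2], t3], [t1, t5]]
Full expansion: 16 signed words from ab - ba (2^4 = 16).
Only words starting with t1 matter:
  t1t5t2t4t3 (sign +1) contributes +[[[[t1, t5], t2], t4], t3]
  t1t5t3t2t4 (sign -1) contributes -[[[[t1, t5], t3], t2], t4]
  t1t5t3t4t2 (sign +1) contributes +[[[[t1, t5], t3], t4], t2]
  t1t5t4t2t3 (sign -1) contributes -[[[[t1, t5], t4], t2], t3]


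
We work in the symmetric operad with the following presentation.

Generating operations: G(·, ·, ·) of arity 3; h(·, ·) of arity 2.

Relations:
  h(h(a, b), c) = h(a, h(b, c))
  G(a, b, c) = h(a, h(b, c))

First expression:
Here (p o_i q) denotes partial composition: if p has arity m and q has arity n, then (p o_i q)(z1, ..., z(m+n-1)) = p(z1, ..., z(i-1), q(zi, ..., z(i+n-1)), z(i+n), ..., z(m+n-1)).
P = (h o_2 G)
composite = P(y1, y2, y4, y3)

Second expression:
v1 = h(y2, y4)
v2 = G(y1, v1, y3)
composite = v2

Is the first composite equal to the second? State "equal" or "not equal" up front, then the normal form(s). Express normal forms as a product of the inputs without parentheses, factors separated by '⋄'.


equal: each reduces to y1 ⋄ y2 ⋄ y4 ⋄ y3

The first expression reduces to y1 ⋄ y2 ⋄ y4 ⋄ y3
The second expression reduces to y1 ⋄ y2 ⋄ y4 ⋄ y3
The forms coincide; equal.


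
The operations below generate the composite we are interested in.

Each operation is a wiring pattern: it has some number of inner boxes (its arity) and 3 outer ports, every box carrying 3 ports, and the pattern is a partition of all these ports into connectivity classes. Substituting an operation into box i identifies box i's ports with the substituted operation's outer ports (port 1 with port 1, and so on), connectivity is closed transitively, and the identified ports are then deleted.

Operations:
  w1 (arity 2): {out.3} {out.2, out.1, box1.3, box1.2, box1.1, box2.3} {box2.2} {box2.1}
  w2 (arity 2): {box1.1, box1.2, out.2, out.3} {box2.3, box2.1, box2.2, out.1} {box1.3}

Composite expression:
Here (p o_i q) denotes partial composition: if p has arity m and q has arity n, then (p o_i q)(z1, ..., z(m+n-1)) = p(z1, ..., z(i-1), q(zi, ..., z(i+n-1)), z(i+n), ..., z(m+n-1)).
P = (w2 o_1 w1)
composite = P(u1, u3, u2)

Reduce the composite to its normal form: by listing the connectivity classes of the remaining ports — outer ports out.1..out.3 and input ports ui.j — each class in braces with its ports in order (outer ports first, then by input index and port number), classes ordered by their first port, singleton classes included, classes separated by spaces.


{out.1, u2.1, u2.2, u2.3} {out.2, out.3, u1.1, u1.2, u1.3, u3.3} {u3.1} {u3.2}


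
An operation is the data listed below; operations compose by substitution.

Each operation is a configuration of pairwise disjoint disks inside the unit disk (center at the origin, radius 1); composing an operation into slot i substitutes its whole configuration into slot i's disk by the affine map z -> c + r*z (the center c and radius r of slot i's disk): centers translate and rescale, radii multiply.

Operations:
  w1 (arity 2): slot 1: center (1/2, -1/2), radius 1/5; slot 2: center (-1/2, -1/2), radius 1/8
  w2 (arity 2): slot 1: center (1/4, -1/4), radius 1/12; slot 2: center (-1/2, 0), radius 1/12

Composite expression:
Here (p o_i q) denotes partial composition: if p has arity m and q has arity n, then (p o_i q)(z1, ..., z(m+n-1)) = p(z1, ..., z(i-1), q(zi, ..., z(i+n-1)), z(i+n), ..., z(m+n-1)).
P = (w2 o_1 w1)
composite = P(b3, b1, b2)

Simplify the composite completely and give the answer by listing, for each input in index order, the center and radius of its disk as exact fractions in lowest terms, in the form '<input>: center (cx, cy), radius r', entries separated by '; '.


Only the slot chain above each b matters under w2; compose those maps.
b3 passes through 2 substitutions, ending at center (7/24, -7/24), radius 1/60
b1 passes through 2 substitutions, ending at center (5/24, -7/24), radius 1/96
b2 passes through 1 substitution, ending at center (-1/2, 0), radius 1/12

b1: center (5/24, -7/24), radius 1/96; b2: center (-1/2, 0), radius 1/12; b3: center (7/24, -7/24), radius 1/60


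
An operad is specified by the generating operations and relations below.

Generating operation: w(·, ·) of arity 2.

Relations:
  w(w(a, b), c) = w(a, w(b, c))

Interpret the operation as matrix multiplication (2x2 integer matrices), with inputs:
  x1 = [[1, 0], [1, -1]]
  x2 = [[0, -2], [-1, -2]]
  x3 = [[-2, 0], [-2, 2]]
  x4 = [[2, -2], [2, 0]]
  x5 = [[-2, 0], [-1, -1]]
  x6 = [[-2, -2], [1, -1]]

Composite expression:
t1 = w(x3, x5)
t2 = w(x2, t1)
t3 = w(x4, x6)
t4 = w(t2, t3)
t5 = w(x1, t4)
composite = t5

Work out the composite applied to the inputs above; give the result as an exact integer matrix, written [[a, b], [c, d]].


[[8, -8], [-24, -8]]


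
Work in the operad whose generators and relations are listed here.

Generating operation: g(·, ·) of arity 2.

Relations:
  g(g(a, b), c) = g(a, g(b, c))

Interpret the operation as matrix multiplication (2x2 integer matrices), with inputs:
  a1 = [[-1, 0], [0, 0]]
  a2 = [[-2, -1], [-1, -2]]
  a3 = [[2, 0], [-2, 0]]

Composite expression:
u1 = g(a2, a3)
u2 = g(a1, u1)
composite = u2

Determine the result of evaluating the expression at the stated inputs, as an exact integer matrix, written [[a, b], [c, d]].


g(a2, a3) = [[-2, 0], [2, 0]]
g(a1, g(a2, a3)) = [[2, 0], [0, 0]]

[[2, 0], [0, 0]]


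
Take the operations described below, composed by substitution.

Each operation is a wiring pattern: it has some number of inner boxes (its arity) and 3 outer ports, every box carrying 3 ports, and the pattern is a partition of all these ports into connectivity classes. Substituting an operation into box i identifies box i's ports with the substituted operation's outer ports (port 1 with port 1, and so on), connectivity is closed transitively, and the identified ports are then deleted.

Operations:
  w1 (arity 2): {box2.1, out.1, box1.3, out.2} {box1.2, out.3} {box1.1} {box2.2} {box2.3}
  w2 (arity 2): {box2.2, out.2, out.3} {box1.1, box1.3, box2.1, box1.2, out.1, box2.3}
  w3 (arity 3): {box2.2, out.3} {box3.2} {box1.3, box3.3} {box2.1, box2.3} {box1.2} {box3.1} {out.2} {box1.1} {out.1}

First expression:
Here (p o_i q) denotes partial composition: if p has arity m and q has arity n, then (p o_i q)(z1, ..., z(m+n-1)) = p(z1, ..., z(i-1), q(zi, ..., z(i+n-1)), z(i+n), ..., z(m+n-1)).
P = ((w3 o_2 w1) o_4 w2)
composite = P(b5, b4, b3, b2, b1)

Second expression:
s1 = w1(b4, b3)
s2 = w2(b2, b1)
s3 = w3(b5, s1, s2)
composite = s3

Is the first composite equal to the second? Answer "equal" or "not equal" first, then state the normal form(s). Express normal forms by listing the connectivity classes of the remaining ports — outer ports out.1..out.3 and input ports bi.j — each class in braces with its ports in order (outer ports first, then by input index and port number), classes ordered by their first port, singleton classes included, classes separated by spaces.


equal: each reduces to {out.1} {out.2} {out.3, b3.1, b4.2, b4.3} {b1.1, b1.3, b2.1, b2.2, b2.3} {b1.2, b5.3} {b3.2} {b3.3} {b4.1} {b5.1} {b5.2}

Reducing the first expression gives {out.1} {out.2} {out.3, b3.1, b4.2, b4.3} {b1.1, b1.3, b2.1, b2.2, b2.3} {b1.2, b5.3} {b3.2} {b3.3} {b4.1} {b5.1} {b5.2}
Reducing the second expression gives {out.1} {out.2} {out.3, b3.1, b4.2, b4.3} {b1.1, b1.3, b2.1, b2.2, b2.3} {b1.2, b5.3} {b3.2} {b3.3} {b4.1} {b5.1} {b5.2}
The forms coincide; equal.


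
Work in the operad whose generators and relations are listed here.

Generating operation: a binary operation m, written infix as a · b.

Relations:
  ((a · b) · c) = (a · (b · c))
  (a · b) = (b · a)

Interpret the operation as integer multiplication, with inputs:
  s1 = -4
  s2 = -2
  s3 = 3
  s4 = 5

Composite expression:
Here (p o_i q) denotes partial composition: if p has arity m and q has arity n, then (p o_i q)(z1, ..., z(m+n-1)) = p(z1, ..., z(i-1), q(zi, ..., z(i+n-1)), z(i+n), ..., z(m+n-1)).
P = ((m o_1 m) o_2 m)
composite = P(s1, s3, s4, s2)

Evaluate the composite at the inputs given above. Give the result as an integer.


120

(s3 · s4) = 15
(s1 · (s3 · s4)) = -60
((s1 · (s3 · s4)) · s2) = 120


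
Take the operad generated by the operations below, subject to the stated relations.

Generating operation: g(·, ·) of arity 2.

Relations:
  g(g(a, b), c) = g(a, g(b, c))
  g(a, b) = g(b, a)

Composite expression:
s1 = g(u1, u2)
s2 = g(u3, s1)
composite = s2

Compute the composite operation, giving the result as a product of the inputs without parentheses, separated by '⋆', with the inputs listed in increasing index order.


u1 ⋆ u2 ⋆ u3

Any arrangement under g is one operation, so sort the u-inputs.
g(u1, u2) flattens to u1 ⋆ u2
g(u3, g(u1, u2)) flattens to u3 ⋆ u1 ⋆ u2
commutativity sorts the factors: u1 ⋆ u2 ⋆ u3


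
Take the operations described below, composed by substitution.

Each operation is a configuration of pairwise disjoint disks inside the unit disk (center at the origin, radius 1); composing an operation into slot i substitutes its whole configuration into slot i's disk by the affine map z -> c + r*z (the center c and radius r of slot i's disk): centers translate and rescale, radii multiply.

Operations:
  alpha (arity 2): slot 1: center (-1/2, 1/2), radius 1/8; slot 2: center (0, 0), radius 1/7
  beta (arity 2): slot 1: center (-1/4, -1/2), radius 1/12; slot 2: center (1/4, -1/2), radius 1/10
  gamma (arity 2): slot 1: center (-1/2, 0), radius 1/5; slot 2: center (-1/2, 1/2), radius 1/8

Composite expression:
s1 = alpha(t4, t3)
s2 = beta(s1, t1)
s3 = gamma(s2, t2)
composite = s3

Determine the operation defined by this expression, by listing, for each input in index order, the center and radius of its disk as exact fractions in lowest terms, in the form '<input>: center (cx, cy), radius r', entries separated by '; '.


t1: center (-9/20, -1/10), radius 1/50; t2: center (-1/2, 1/2), radius 1/8; t3: center (-11/20, -1/10), radius 1/420; t4: center (-67/120, -11/120), radius 1/480


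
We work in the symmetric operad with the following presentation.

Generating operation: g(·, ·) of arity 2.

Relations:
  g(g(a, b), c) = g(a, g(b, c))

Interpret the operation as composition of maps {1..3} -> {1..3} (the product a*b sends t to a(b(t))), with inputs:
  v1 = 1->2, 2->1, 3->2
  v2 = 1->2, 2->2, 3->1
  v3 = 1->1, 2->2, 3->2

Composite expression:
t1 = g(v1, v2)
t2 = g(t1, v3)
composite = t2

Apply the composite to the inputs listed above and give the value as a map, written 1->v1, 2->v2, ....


1->1, 2->1, 3->1

g(v1, v2) = 1->1, 2->1, 3->2
g(g(v1, v2), v3) = 1->1, 2->1, 3->1


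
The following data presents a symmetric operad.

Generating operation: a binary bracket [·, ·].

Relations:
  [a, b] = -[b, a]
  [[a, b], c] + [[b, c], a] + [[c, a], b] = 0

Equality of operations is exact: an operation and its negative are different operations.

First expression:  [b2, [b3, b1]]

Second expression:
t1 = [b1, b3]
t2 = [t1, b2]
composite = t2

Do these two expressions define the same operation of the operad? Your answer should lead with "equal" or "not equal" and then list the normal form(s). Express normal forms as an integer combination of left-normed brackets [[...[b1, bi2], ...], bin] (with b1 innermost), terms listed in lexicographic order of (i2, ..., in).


equal — both sides give [[b1, b3], b2]

Normal form of the first expression: [[b1, b3], b2]
Normal form of the second expression: [[b1, b3], b2]
Both agree, so they are equal.


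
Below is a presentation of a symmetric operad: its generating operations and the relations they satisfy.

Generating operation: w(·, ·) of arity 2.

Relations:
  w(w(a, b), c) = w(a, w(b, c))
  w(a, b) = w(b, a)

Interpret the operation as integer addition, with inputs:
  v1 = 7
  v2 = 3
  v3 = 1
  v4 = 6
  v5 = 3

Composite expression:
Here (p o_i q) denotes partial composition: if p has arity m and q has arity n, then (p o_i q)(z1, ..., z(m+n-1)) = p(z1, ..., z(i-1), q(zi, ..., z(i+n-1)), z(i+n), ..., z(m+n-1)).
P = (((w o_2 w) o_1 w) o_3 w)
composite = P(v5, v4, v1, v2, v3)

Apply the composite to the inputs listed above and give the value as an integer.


20

w(v5, v4) = 9
w(v1, v2) = 10
w(w(v1, v2), v3) = 11
w(w(v5, v4), w(w(v1, v2), v3)) = 20


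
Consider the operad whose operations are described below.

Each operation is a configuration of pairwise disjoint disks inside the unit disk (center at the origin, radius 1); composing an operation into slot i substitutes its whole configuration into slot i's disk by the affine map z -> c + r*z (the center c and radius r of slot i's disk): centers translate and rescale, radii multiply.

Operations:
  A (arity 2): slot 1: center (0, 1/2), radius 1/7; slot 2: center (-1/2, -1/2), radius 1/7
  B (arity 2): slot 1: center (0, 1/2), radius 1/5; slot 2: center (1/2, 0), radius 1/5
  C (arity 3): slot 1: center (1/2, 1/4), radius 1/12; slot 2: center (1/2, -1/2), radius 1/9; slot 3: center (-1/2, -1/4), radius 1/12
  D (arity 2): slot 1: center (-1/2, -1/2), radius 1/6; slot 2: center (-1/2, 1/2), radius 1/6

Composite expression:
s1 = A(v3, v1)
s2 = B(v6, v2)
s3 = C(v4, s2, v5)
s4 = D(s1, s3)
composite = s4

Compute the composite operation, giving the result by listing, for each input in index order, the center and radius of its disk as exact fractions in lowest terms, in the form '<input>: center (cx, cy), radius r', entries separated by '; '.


Below D, radii multiply path by path; the v-disk centers shift.
input v3: composing its 2 substitution steps yields center (-1/2, -5/12), radius 1/42
input v1: composing its 2 substitution steps yields center (-7/12, -7/12), radius 1/42
input v4: composing its 2 substitution steps yields center (-5/12, 13/24), radius 1/72
input v6: composing its 3 substitution steps yields center (-5/12, 23/54), radius 1/270
input v2: composing its 3 substitution steps yields center (-11/27, 5/12), radius 1/270
input v5: composing its 2 substitution steps yields center (-7/12, 11/24), radius 1/72

v1: center (-7/12, -7/12), radius 1/42; v2: center (-11/27, 5/12), radius 1/270; v3: center (-1/2, -5/12), radius 1/42; v4: center (-5/12, 13/24), radius 1/72; v5: center (-7/12, 11/24), radius 1/72; v6: center (-5/12, 23/54), radius 1/270


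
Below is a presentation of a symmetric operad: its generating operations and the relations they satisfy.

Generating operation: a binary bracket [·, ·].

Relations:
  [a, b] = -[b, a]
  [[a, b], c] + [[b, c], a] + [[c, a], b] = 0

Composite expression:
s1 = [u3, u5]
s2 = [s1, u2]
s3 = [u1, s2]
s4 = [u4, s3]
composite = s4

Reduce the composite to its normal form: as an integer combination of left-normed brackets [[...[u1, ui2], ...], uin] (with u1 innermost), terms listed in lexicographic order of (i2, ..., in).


Antisymmetry and Jacobi reduce to u1-anchored left-normed brackets.
Composite bracket: [u4, [u1, [[u3, u5], u2]]]
Expanding via [a, b] = ab - ba: 16 signed words (2^4 = 16).
Words beginning with u1 determine it all:
  u1u2u3u5u4 appears with sign +1, giving the term +[[[[u1, u2], u3], u5], u4]
  u1u2u5u3u4 appears with sign -1, giving the term -[[[[u1, u2], u5], u3], u4]
  u1u3u5u2u4 appears with sign -1, giving the term -[[[[u1, u3], u5], u2], u4]
  u1u5u3u2u4 appears with sign +1, giving the term +[[[[u1, u5], u3], u2], u4]

[[[[u1, u2], u3], u5], u4] - [[[[u1, u2], u5], u3], u4] - [[[[u1, u3], u5], u2], u4] + [[[[u1, u5], u3], u2], u4]


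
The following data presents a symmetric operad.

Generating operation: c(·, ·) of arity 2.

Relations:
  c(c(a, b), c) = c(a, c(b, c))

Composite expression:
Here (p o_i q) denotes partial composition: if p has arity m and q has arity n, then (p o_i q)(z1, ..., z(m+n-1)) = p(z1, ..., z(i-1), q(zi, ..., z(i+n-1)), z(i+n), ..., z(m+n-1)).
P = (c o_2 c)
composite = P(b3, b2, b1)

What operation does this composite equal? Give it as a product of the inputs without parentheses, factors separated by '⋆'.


Associativity of c dissolves the nesting; only the b-input order survives.
c(b2, b1) reduces to b2 ⋆ b1
c(b3, c(b2, b1)) reduces to b3 ⋆ b2 ⋆ b1

b3 ⋆ b2 ⋆ b1


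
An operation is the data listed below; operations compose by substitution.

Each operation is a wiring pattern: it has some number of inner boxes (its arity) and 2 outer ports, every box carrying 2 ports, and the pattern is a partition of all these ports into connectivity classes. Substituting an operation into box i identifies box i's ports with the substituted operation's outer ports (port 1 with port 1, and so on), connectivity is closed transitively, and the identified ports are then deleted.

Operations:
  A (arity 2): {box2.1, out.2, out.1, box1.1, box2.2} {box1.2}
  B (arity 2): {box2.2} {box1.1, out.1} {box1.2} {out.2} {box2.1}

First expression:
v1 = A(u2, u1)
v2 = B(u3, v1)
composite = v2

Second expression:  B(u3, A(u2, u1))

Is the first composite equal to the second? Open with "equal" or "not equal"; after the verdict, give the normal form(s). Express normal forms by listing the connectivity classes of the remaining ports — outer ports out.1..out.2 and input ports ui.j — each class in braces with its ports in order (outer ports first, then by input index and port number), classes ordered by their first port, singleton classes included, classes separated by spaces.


equal: each reduces to {out.1, u3.1} {out.2} {u1.1, u1.2, u2.1} {u2.2} {u3.2}

Normal form of the first expression: {out.1, u3.1} {out.2} {u1.1, u1.2, u2.1} {u2.2} {u3.2}
Normal form of the second expression: {out.1, u3.1} {out.2} {u1.1, u1.2, u2.1} {u2.2} {u3.2}
One common form — equal.


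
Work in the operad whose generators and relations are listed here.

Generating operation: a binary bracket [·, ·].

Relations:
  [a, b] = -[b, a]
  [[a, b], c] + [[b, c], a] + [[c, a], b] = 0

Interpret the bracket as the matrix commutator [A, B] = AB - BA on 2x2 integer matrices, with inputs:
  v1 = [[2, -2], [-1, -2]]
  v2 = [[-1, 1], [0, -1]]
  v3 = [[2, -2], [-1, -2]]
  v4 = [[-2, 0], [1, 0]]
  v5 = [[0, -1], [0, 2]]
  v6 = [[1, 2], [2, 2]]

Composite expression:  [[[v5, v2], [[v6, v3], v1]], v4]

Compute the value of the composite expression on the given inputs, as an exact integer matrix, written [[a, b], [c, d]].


[[80, 160], [128, -80]]

[v5, v2] = [[0, -2], [0, 0]]
[v6, v3] = [[2, -6], [7, -2]]
[[v6, v3], v1] = [[20, 16], [32, -20]]
[[v5, v2], [[v6, v3], v1]] = [[-64, 80], [0, 64]]
[[[v5, v2], [[v6, v3], v1]], v4] = [[80, 160], [128, -80]]


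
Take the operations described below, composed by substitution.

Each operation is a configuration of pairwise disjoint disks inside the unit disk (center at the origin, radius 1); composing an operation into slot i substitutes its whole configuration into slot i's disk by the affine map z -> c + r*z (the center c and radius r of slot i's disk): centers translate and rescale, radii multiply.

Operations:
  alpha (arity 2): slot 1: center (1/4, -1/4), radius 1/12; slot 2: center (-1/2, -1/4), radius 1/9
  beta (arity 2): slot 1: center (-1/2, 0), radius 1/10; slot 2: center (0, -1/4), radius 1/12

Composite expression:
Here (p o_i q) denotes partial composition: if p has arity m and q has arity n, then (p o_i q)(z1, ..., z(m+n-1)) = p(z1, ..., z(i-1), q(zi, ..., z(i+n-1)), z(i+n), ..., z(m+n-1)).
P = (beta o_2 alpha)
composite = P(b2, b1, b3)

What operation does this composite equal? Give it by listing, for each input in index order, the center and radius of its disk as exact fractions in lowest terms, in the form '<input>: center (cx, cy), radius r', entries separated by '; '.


b1: center (1/48, -13/48), radius 1/144; b2: center (-1/2, 0), radius 1/10; b3: center (-1/24, -13/48), radius 1/108

Each b-disk chains the slot maps above it in beta; radii multiply.
b2: after 1 affine step, its disk has center (-1/2, 0), radius 1/10
b1: after 2 affine steps, its disk has center (1/48, -13/48), radius 1/144
b3: after 2 affine steps, its disk has center (-1/24, -13/48), radius 1/108


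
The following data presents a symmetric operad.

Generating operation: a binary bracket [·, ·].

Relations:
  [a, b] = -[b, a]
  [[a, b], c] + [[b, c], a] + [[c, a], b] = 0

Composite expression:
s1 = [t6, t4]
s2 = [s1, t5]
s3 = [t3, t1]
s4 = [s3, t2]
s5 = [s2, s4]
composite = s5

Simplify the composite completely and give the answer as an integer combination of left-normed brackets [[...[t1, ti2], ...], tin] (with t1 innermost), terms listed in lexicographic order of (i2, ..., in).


-[[[[[t1, t3], t2], t4], t6], t5] + [[[[[t1, t3], t2], t5], t4], t6] - [[[[[t1, t3], t2], t5], t6], t4] + [[[[[t1, t3], t2], t6], t4], t5]


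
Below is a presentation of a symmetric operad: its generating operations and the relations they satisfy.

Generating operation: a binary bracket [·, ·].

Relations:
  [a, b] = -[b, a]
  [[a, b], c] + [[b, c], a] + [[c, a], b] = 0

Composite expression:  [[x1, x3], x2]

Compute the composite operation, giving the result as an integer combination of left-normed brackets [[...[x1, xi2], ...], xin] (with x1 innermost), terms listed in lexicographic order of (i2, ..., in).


[[x1, x3], x2]

Antisymmetry and Jacobi reduce to x1-anchored left-normed brackets.
Composite bracket: [[x1, x3], x2]
Applying ab - ba throughout gives 4 signed words (2^2 = 4).
Coefficients come from the x1-initial words:
  word x1x3x2 has sign +1, contributing +[[x1, x3], x2]


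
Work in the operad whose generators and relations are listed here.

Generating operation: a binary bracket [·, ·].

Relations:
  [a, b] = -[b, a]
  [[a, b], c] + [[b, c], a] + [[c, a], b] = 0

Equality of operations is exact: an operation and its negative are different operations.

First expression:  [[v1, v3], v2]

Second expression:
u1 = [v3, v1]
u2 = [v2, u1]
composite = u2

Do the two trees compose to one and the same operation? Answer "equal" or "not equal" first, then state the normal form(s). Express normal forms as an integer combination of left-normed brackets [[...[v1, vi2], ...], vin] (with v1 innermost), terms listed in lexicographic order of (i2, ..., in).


equal — both sides give [[v1, v3], v2]

The first expression, normalized: [[v1, v3], v2]
The second expression, normalized: [[v1, v3], v2]
The forms coincide; equal.


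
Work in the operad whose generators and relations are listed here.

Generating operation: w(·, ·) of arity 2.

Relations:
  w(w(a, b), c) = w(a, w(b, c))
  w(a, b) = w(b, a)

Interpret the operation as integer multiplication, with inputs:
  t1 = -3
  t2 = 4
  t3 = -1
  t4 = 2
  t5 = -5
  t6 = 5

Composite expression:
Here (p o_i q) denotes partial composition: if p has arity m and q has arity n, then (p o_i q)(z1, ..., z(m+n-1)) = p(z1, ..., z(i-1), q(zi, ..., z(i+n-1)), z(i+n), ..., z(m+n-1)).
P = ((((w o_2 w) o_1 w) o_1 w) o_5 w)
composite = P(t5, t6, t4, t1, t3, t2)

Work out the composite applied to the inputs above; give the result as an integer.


-600

w(t5, t6) = -25
w(w(t5, t6), t4) = -50
w(t3, t2) = -4
w(t1, w(t3, t2)) = 12
w(w(w(t5, t6), t4), w(t1, w(t3, t2))) = -600


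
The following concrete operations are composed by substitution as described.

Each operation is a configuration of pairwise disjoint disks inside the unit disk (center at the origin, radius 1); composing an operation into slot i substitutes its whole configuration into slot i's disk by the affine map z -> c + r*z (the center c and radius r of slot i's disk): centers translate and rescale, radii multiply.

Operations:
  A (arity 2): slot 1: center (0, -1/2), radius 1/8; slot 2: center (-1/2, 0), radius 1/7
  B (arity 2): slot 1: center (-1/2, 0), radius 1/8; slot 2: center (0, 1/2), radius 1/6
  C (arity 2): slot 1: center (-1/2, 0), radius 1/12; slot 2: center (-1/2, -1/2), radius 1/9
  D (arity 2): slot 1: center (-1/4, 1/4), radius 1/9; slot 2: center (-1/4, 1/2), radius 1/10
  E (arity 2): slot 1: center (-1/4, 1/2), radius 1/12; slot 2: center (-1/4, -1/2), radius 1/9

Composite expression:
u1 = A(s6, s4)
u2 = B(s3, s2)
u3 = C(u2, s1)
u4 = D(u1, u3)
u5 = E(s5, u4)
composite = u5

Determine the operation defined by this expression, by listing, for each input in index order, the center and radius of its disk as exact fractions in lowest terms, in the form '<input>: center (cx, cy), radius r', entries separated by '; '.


s1: center (-17/60, -9/20), radius 1/810; s2: center (-17/60, -959/2160), radius 1/6480; s3: center (-613/2160, -4/9), radius 1/8640; s4: center (-23/81, -17/36), radius 1/567; s5: center (-1/4, 1/2), radius 1/12; s6: center (-5/18, -155/324), radius 1/648

Below E, radii multiply path by path; the s-disk centers shift.
input s5: composing its 1 substitution step yields center (-1/4, 1/2), radius 1/12
input s6: composing its 3 substitution steps yields center (-5/18, -155/324), radius 1/648
input s4: composing its 3 substitution steps yields center (-23/81, -17/36), radius 1/567
input s3: composing its 4 substitution steps yields center (-613/2160, -4/9), radius 1/8640
input s2: composing its 4 substitution steps yields center (-17/60, -959/2160), radius 1/6480
input s1: composing its 3 substitution steps yields center (-17/60, -9/20), radius 1/810


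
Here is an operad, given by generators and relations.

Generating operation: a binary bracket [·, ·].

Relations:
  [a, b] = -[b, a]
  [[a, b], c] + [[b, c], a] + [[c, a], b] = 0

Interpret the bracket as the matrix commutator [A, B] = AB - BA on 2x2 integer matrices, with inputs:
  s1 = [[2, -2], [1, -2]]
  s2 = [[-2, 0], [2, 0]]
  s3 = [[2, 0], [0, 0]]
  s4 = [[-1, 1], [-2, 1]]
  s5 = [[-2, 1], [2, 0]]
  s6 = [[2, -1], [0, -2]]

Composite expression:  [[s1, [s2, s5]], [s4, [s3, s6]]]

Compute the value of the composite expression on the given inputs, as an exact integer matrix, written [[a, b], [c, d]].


[[16, -112], [32, -16]]


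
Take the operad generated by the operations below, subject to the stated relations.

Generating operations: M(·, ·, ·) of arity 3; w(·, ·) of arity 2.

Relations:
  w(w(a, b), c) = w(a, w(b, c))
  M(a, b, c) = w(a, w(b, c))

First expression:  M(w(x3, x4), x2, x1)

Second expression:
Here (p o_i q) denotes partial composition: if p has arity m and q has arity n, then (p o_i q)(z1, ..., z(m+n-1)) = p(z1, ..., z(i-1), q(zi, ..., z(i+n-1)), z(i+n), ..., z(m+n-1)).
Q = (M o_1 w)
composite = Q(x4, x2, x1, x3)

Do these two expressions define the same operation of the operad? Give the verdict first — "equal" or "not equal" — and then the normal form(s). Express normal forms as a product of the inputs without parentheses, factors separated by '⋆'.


not equal; first: x3 ⋆ x4 ⋆ x2 ⋆ x1; second: x4 ⋆ x2 ⋆ x1 ⋆ x3

In normal form, the first expression is x3 ⋆ x4 ⋆ x2 ⋆ x1
In normal form, the second expression is x4 ⋆ x2 ⋆ x1 ⋆ x3
No match — not equal.


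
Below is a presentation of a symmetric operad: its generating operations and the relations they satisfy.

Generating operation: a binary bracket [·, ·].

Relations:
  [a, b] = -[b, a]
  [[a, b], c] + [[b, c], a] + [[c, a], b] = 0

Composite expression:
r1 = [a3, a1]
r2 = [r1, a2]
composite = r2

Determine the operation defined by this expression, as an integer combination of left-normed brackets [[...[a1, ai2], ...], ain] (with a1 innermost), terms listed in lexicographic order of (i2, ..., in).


A multilinear Lie element is pinned by a1-initial words (a1 innermost).
Composite bracket: [[a3, a1], a2]
Expanding via [a, b] = ab - ba: 4 signed words (2^2 = 4).
Words beginning with a1 determine it all:
  a1a3a2 (sign -1) contributes -[[a1, a3], a2]

-[[a1, a3], a2]


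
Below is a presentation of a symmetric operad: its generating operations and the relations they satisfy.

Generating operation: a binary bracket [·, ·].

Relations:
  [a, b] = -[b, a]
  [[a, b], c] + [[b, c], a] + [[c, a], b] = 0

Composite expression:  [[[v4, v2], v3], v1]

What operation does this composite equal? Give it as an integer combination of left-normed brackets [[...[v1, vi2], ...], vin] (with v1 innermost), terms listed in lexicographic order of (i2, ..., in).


[[[v1, v2], v4], v3] - [[[v1, v3], v2], v4] + [[[v1, v3], v4], v2] - [[[v1, v4], v2], v3]

Skip Jacobi rewriting: expand, keep v1-initial words, read off terms.
Composite bracket: [[[v4, v2], v3], v1]
Under [a, b] = ab - ba we get 8 signed associative words (2^3 = 8).
Words beginning with v1 determine it all:
  from v1v2v4v3, sign +1: term +[[[v1, v2], v4], v3]
  from v1v3v2v4, sign -1: term -[[[v1, v3], v2], v4]
  from v1v3v4v2, sign +1: term +[[[v1, v3], v4], v2]
  from v1v4v2v3, sign -1: term -[[[v1, v4], v2], v3]


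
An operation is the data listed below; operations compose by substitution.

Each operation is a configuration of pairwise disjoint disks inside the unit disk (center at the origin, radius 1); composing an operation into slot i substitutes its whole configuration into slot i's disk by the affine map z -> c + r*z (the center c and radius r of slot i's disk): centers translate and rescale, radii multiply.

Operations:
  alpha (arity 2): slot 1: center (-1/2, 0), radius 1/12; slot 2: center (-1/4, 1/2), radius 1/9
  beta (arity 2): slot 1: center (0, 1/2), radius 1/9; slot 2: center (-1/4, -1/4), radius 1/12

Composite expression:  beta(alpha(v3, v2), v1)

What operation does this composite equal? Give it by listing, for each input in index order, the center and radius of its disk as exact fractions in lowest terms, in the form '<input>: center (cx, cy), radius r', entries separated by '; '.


Follow each v-input down from beta: c' goes to c + r*c', radius to r*r'.
v3 passes through 2 substitutions, ending at center (-1/18, 1/2), radius 1/108
v2 passes through 2 substitutions, ending at center (-1/36, 5/9), radius 1/81
v1 passes through 1 substitution, ending at center (-1/4, -1/4), radius 1/12

v1: center (-1/4, -1/4), radius 1/12; v2: center (-1/36, 5/9), radius 1/81; v3: center (-1/18, 1/2), radius 1/108


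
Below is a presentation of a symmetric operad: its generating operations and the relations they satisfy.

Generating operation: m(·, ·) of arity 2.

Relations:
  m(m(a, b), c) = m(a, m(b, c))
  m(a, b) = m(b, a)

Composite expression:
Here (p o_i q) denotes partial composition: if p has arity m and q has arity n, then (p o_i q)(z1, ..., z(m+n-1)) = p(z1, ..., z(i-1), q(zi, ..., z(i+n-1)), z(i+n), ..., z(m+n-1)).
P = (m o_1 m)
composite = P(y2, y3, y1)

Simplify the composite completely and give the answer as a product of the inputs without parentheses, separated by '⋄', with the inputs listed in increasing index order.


y1 ⋄ y2 ⋄ y3

Any arrangement under m is one operation, so sort the y-inputs.
m(y2, y3) reduces to y2 ⋄ y3
m(m(y2, y3), y1) reduces to y2 ⋄ y3 ⋄ y1
putting the inputs in ascending order: y1 ⋄ y2 ⋄ y3


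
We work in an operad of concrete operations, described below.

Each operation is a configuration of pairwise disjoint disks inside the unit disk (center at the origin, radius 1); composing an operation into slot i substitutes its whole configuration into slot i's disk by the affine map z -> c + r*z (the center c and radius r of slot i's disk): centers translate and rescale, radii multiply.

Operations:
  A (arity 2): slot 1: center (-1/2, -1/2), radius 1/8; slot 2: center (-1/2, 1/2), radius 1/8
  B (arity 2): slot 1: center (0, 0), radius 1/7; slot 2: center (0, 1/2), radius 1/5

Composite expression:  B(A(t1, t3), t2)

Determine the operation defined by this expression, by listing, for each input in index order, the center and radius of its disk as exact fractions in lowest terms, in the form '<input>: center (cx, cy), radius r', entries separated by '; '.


t1: center (-1/14, -1/14), radius 1/56; t2: center (0, 1/2), radius 1/5; t3: center (-1/14, 1/14), radius 1/56


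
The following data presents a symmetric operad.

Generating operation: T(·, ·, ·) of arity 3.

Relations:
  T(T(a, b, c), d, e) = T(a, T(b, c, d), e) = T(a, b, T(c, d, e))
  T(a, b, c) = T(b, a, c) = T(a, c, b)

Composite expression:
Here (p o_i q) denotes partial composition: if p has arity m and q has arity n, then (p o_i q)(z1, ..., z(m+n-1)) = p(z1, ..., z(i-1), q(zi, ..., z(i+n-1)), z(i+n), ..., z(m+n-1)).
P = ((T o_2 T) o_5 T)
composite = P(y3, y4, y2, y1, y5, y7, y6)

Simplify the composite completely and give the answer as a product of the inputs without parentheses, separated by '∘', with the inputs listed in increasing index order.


y1 ∘ y2 ∘ y3 ∘ y4 ∘ y5 ∘ y6 ∘ y7

Any arrangement under T is one operation, so sort the y-inputs.
T(y4, y2, y1) collapses to y4 ∘ y2 ∘ y1
T(y5, y7, y6) collapses to y5 ∘ y7 ∘ y6
T(y3, T(y4, y2, y1), T(y5, y7, y6)) collapses to y3 ∘ y4 ∘ y2 ∘ y1 ∘ y5 ∘ y7 ∘ y6
rearranged into index order: y1 ∘ y2 ∘ y3 ∘ y4 ∘ y5 ∘ y6 ∘ y7
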